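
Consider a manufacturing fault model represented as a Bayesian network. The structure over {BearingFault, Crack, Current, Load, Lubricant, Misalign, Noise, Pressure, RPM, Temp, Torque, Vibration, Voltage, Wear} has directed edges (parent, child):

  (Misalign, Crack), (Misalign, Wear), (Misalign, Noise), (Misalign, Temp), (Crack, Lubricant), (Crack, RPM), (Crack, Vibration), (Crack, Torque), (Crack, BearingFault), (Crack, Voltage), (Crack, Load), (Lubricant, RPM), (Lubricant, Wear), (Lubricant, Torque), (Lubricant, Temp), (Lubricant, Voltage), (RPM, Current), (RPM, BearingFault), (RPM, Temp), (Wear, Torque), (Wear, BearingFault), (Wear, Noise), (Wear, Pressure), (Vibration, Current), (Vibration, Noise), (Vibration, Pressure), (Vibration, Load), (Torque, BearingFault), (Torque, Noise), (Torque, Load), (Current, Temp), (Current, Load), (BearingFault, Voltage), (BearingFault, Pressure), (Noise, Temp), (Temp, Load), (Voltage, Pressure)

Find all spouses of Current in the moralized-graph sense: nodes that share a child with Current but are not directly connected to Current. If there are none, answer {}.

Children of Current: Load, Temp.
  parents(Temp) \ {Current} = {Lubricant, Misalign, Noise, RPM}.
  parents(Load) \ {Current} = {Crack, Temp, Torque, Vibration}.
Excluding nodes already adjacent to Current (Load, RPM, Temp, Vibration), the co-parent-only contribution is {Crack, Lubricant, Misalign, Noise, Torque}.

{Crack, Lubricant, Misalign, Noise, Torque}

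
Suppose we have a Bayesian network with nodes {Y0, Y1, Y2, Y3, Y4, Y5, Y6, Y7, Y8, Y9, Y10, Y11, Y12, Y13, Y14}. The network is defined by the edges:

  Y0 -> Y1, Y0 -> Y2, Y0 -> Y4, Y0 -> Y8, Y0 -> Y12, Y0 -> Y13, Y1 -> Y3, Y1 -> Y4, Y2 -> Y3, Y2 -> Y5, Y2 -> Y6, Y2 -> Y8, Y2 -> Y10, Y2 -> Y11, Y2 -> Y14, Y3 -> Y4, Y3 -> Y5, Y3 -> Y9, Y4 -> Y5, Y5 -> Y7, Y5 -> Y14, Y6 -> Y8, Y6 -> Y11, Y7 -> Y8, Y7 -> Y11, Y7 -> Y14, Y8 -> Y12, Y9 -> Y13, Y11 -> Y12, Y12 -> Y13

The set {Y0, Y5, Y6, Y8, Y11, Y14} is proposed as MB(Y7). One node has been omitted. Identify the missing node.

Y7's parents: Y5.
Y7's children: Y8, Y11, Y14.
Co-parents of Y7 (other parents of its children):
  Y8's other parents are Y0, Y2, Y6.
  Y11 also has parents Y2, Y6.
  Y14 also has parents Y2, Y5.
MB(Y7) = {Y0, Y2, Y5, Y6, Y8, Y11, Y14}.
Comparing with the claimed set, Y2 is missing.

Y2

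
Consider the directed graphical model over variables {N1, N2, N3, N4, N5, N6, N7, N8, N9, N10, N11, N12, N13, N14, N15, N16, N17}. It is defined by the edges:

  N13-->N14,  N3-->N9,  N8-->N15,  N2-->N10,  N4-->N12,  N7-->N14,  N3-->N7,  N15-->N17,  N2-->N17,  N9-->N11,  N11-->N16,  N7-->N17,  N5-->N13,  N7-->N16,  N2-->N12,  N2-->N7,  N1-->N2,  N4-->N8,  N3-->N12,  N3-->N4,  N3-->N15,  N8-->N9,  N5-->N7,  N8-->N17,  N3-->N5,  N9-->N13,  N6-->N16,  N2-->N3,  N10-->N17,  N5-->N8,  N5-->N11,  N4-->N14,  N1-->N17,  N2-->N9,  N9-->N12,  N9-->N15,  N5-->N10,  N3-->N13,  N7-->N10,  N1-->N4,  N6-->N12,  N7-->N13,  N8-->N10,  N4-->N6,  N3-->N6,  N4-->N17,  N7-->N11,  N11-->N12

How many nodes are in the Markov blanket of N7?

By definition, MB(N7) is built from N7's parents, N7's children, and the co-parents of N7.
N7's parents: N2, N3, N5.
N7 has children N10, N11, N13, N14, N16, N17.
Co-parents of N7 (other parents of its children):
  N10's other parents are N2, N5, N8.
  N11 also has parents N5, N9.
  parents(N13) \ {N7} = {N3, N5, N9}.
  N14's other parents are N4, N13.
  N16's other parents are N6, N11.
  N17's other parents are N1, N2, N4, N8, N10, N15.
MB(N7) = {N1, N2, N3, N4, N5, N6, N8, N9, N10, N11, N13, N14, N15, N16, N17}, which has 15 nodes.

15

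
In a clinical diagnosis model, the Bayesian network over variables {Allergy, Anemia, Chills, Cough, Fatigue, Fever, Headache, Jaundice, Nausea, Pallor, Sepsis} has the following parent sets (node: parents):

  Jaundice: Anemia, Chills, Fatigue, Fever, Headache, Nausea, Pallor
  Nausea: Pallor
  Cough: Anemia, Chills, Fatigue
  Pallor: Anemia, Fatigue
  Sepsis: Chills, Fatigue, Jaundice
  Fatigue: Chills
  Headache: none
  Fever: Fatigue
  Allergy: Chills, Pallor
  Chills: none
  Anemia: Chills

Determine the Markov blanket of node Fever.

By definition, MB(Fever) is built from Fever's parents, Fever's children, and the co-parents of Fever.
Parents of Fever: Fatigue.
Fever has child Jaundice.
Co-parents of Fever (other parents of its children):
  Jaundice: Anemia, Chills, Fatigue, Headache, Nausea, Pallor
MB(Fever) = {Anemia, Chills, Fatigue, Headache, Jaundice, Nausea, Pallor}.

{Anemia, Chills, Fatigue, Headache, Jaundice, Nausea, Pallor}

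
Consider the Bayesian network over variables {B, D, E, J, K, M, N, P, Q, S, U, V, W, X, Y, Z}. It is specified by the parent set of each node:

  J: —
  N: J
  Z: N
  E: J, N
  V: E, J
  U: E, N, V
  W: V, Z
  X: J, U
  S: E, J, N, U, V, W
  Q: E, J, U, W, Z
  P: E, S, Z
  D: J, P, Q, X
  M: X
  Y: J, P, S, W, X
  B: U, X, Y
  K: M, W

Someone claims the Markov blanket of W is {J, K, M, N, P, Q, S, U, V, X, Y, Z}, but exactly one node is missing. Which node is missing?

E

The Markov blanket of a node is its parents, its children, and the other parents of its children.
Children of W: K, Q, S, Y.
W's parents: V, Z.
Other parents of W's children:
  parents(S) \ {W} = {E, J, N, U, V}.
  Q's other parents are E, J, U, Z.
  Y also has parents J, P, S, X.
  K also has parent M.
MB(W) = {E, J, K, M, N, P, Q, S, U, V, X, Y, Z}.
Comparing with the claimed set, E is missing.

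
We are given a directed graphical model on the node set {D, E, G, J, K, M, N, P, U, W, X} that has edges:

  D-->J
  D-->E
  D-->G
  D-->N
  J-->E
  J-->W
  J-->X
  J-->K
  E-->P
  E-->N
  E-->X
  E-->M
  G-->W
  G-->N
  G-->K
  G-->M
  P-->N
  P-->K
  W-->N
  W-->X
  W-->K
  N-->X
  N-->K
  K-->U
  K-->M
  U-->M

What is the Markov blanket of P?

{D, E, G, J, K, N, W}

P has parent E.
P has children K, N.
For each child, the remaining parents (spouses of P):
  parents(N) \ {P} = {D, E, G, W}.
  parents(K) \ {P} = {G, J, N, W}.
MB(P) = {D, E, G, J, K, N, W}.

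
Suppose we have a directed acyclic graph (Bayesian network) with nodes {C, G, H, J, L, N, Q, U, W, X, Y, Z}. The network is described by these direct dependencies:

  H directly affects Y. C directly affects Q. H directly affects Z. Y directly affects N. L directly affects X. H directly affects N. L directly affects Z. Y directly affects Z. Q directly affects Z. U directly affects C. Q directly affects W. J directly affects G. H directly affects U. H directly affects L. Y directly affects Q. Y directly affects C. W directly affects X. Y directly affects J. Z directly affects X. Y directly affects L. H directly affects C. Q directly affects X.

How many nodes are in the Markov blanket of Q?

Children of Q: W, X, Z.
Q's parents: C, Y.
For each child, the remaining parents (spouses of Q):
  Z: H, L, Y
  W: —
  X: L, W, Z
MB(Q) = {C, H, L, W, X, Y, Z}, which has 7 nodes.

7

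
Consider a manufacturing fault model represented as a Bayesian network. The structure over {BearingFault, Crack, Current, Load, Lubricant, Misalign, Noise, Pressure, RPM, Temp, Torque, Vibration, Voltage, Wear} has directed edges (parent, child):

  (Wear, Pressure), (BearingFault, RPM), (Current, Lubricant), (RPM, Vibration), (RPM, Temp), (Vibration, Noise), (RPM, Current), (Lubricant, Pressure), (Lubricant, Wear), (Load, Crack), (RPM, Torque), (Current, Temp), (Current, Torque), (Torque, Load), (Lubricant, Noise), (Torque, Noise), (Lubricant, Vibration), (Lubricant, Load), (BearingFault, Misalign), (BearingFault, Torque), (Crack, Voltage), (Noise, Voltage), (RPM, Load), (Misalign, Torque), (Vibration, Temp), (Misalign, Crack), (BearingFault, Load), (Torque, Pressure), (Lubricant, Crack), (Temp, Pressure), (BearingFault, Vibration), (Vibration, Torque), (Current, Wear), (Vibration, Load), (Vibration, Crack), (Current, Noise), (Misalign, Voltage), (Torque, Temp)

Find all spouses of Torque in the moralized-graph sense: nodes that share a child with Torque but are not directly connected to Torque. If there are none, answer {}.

Children of Torque: Load, Noise, Pressure, Temp.
  parents(Temp) \ {Torque} = {Current, RPM, Vibration}.
  Load's other parents are BearingFault, Lubricant, RPM, Vibration.
  Pressure's other parents are Lubricant, Temp, Wear.
  Noise also has parents Current, Lubricant, Vibration.
Excluding nodes already adjacent to Torque (BearingFault, Current, Load, Misalign, Noise, Pressure, RPM, Temp, Vibration), the co-parent-only contribution is {Lubricant, Wear}.

{Lubricant, Wear}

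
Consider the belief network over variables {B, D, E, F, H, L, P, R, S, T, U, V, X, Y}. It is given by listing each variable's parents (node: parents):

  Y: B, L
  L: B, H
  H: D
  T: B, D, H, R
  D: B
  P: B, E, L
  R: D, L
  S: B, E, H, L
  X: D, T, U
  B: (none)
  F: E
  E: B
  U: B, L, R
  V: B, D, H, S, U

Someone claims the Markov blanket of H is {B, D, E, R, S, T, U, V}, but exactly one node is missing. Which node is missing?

The Markov blanket of a node is its parents, its children, and the other parents of its children.
H's parents: D.
H's children: L, S, T, V.
Other parents of H's children:
  L: B
  S: B, E, L
  T: B, D, R
  V: B, D, S, U
MB(H) = {B, D, E, L, R, S, T, U, V}.
Comparing with the claimed set, L is missing.

L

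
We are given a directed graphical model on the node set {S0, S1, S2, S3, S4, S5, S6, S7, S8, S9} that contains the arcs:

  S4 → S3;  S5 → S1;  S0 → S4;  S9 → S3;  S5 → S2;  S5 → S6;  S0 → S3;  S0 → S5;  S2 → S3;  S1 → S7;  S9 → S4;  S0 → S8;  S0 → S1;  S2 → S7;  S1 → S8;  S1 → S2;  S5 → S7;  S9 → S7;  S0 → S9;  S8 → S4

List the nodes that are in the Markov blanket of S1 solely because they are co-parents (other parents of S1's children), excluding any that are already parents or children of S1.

Children of S1: S2, S7, S8.
  S2's other parent is S5.
  S8's other parent is S0.
  S7 also has parents S2, S5, S9.
Excluding nodes already adjacent to S1 (S0, S2, S5, S7, S8), the co-parent-only contribution is {S9}.

{S9}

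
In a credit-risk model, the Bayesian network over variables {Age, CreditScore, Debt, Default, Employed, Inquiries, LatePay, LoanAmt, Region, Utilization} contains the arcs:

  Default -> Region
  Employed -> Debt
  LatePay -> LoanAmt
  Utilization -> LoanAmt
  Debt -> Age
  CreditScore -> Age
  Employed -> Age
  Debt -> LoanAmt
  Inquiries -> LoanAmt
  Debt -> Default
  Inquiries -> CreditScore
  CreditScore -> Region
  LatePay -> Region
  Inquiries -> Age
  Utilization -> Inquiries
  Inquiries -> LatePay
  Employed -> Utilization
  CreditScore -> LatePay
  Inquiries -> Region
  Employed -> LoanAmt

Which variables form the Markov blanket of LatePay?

{CreditScore, Debt, Default, Employed, Inquiries, LoanAmt, Region, Utilization}

Pa(LatePay) = {CreditScore, Inquiries}.
LatePay has children LoanAmt, Region.
Other parents of LatePay's children:
  parents(LoanAmt) \ {LatePay} = {Debt, Employed, Inquiries, Utilization}.
  parents(Region) \ {LatePay} = {CreditScore, Default, Inquiries}.
Taking the union gives {CreditScore, Debt, Default, Employed, Inquiries, LoanAmt, Region, Utilization}.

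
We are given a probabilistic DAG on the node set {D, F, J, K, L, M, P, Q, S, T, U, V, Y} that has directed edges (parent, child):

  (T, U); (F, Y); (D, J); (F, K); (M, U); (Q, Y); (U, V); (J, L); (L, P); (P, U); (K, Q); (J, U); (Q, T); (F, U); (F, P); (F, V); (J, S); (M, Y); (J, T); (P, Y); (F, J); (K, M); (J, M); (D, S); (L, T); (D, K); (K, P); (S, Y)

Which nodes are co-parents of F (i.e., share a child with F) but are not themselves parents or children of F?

Children of F: J, K, P, U, V, Y.
  J: D
  K: D
  P: K, L
  U: J, M, P, T
  V: U
  Y: M, P, Q, S
Excluding nodes already adjacent to F (J, K, P, U, V, Y), the co-parent-only contribution is {D, L, M, Q, S, T}.

{D, L, M, Q, S, T}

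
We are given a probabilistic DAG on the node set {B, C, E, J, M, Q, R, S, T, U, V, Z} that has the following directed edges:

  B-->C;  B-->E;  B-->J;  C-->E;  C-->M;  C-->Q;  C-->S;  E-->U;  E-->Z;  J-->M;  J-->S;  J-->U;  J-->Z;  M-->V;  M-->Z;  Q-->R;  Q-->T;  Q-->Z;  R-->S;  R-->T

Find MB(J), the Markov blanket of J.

The Markov blanket of a node is its parents, its children, and the other parents of its children.
Ch(J) = {M, S, U, Z}.
J has parent B.
Other parents of J's children:
  parents(M) \ {J} = {C}.
  parents(S) \ {J} = {C, R}.
  U also has parent E.
  parents(Z) \ {J} = {E, M, Q}.
MB(J) = {B, C, E, M, Q, R, S, U, Z}.

{B, C, E, M, Q, R, S, U, Z}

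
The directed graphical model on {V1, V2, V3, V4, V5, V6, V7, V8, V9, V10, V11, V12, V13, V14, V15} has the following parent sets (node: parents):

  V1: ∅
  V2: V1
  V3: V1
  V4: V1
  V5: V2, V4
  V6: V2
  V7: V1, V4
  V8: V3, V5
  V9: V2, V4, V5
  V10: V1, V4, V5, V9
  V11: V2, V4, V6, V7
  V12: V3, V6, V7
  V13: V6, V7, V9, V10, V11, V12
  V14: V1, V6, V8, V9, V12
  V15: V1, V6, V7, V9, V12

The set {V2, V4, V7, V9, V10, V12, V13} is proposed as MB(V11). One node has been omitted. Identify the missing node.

By definition, MB(V11) is built from V11's parents, V11's children, and the co-parents of V11.
V11 has parents V2, V4, V6, V7.
Ch(V11) = {V13}.
Other parents of V11's children:
  V13: V6, V7, V9, V10, V12
MB(V11) = {V2, V4, V6, V7, V9, V10, V12, V13}.
Comparing with the claimed set, V6 is missing.

V6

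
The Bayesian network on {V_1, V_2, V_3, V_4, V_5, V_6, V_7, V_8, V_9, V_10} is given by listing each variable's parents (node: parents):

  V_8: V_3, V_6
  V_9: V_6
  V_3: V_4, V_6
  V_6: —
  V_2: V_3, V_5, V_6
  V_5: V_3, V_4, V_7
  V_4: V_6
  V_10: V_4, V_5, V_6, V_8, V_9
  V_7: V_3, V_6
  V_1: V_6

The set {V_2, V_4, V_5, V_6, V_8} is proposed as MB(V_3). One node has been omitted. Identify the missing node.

V_7

The Markov blanket of a node is its parents, its children, and the other parents of its children.
Children of V_3: V_2, V_5, V_7, V_8.
V_3's parents: V_4, V_6.
Parents of each child, excluding V_3:
  V_7: V_6
  V_8: V_6
  V_5: V_4, V_7
  V_2: V_5, V_6
MB(V_3) = {V_2, V_4, V_5, V_6, V_7, V_8}.
Comparing with the claimed set, V_7 is missing.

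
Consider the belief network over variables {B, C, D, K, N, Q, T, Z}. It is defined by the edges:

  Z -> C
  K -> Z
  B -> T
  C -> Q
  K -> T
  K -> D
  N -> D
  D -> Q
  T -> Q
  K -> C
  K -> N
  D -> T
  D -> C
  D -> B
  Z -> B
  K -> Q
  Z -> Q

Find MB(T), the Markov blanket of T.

{B, C, D, K, Q, Z}

A node's Markov blanket = Pa ∪ Ch ∪ (parents of Ch other than the node itself).
Pa(T) = {B, D, K}.
T has child Q.
Other parents of T's children:
  parents(Q) \ {T} = {C, D, K, Z}.
Union: {B, D, K} ∪ {Q} ∪ {C, D, K, Z} = {B, C, D, K, Q, Z}.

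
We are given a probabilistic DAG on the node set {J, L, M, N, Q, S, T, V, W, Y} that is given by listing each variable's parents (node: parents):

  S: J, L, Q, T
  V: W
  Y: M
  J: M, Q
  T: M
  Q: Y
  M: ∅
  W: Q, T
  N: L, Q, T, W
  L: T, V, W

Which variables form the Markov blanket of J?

By definition, MB(J) is built from J's parents, J's children, and the co-parents of J.
Pa(J) = {M, Q}.
J has child S.
Parents of each child, excluding J:
  parents(S) \ {J} = {L, Q, T}.
Union: {M, Q} ∪ {S} ∪ {L, Q, T} = {L, M, Q, S, T}.

{L, M, Q, S, T}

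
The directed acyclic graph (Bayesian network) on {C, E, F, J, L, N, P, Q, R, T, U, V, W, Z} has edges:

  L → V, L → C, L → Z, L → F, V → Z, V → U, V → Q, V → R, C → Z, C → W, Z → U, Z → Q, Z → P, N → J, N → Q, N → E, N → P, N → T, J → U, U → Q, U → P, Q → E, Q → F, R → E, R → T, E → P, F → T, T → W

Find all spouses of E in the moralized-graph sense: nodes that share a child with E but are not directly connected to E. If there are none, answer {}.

{U, Z}

Children of E: P.
  P: N, U, Z
Excluding nodes already adjacent to E (N, P, Q, R), the co-parent-only contribution is {U, Z}.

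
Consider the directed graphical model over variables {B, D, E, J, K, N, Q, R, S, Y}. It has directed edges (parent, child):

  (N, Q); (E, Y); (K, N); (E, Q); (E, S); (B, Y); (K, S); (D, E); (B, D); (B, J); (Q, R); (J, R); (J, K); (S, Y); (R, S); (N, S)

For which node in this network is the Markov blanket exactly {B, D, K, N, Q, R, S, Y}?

E

The target node must have every member of {B, D, K, N, Q, R, S, Y} as a parent, child, or co-parent, and no others.
Parents of E: D; children: Q, S, Y; co-parents: B, K, N, R, S.
These exactly cover the given set, so the node is E.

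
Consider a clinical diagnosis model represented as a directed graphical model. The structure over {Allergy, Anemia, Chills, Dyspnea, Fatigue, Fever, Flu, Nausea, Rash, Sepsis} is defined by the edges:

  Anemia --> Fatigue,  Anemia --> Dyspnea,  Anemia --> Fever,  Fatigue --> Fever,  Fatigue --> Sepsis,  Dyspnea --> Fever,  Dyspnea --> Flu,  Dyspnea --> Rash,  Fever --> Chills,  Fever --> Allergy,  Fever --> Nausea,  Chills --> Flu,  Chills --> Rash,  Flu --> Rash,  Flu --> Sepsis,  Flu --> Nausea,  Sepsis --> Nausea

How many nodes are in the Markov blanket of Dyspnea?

The Markov blanket of a node is its parents, its children, and the other parents of its children.
Dyspnea's parents: Anemia.
Children of Dyspnea: Fever, Flu, Rash.
Parents of each child, excluding Dyspnea:
  Fever: Anemia, Fatigue
  Flu: Chills
  Rash: Chills, Flu
MB(Dyspnea) = {Anemia, Chills, Fatigue, Fever, Flu, Rash}, which has 6 nodes.

6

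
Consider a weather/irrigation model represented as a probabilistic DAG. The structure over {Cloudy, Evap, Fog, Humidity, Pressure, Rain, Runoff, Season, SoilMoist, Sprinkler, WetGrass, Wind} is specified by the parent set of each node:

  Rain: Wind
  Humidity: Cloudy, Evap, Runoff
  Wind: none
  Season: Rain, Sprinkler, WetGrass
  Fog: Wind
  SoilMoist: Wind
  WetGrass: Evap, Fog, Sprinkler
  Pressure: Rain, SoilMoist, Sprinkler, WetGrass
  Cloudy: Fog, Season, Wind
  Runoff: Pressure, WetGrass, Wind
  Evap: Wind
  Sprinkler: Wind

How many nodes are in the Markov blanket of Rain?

Rain's parents: Wind.
Children of Rain: Pressure, Season.
Parents of each child, excluding Rain:
  Pressure's other parents are SoilMoist, Sprinkler, WetGrass.
  Season's other parents are Sprinkler, WetGrass.
MB(Rain) = {Pressure, Season, SoilMoist, Sprinkler, WetGrass, Wind}, which has 6 nodes.

6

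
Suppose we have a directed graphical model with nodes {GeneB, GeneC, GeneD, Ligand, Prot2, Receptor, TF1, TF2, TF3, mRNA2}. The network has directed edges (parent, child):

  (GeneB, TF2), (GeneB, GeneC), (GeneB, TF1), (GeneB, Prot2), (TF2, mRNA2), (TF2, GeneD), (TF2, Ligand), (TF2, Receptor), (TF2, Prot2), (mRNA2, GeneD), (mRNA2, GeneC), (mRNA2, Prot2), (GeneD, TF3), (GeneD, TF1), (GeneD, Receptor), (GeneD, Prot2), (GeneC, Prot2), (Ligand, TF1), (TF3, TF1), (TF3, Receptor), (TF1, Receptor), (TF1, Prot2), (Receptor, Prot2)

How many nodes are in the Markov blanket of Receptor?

Recall MB(v) = parents ∪ children ∪ spouses, where spouses are the other parents of v's children.
Pa(Receptor) = {GeneD, TF1, TF2, TF3}.
Receptor has child Prot2.
Other parents of Receptor's children:
  Prot2: GeneB, GeneC, GeneD, TF1, TF2, mRNA2
MB(Receptor) = {GeneB, GeneC, GeneD, Prot2, TF1, TF2, TF3, mRNA2}, which has 8 nodes.

8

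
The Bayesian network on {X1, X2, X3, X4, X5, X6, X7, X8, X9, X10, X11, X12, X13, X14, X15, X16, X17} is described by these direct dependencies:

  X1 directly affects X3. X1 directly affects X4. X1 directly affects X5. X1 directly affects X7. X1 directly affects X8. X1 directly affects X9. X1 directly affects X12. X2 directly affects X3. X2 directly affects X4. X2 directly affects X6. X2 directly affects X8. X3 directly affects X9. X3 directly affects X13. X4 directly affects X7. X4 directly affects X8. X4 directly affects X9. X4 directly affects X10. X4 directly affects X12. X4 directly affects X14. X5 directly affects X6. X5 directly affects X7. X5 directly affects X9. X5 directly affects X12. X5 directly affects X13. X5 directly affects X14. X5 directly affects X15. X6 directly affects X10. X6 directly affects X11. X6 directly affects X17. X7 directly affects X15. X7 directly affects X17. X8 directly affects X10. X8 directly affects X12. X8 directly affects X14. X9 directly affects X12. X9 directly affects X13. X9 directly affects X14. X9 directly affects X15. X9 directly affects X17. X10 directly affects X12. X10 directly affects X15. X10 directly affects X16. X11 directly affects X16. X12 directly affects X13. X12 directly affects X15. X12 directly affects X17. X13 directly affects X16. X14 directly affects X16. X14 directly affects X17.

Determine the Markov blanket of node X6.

A node's Markov blanket = Pa ∪ Ch ∪ (parents of Ch other than the node itself).
Children of X6: X10, X11, X17.
X6's parents: X2, X5.
Co-parents of X6 (other parents of its children):
  X10: X4, X8
  X11: —
  X17: X7, X9, X12, X14
So the Markov blanket of X6 is {X2, X4, X5, X7, X8, X9, X10, X11, X12, X14, X17}.

{X2, X4, X5, X7, X8, X9, X10, X11, X12, X14, X17}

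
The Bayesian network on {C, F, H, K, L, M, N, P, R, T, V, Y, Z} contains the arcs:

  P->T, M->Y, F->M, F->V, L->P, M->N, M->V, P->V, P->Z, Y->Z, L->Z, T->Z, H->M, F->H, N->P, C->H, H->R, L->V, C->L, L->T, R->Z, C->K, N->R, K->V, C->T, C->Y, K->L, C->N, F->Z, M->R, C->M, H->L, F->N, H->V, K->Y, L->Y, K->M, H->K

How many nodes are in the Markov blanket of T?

Recall MB(v) = parents ∪ children ∪ spouses, where spouses are the other parents of v's children.
T has child Z.
T has parents C, L, P.
Other parents of T's children:
  Z also has parents F, L, P, R, Y.
MB(T) = {C, F, L, P, R, Y, Z}, which has 7 nodes.

7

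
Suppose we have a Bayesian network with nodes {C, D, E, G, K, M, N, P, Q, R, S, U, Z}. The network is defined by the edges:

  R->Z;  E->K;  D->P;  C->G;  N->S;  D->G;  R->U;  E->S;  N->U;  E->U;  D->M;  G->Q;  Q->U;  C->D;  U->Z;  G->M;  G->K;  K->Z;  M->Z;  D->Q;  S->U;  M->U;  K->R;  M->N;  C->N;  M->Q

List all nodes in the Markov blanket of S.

{E, M, N, Q, R, U}

Recall MB(v) = parents ∪ children ∪ spouses, where spouses are the other parents of v's children.
Children of S: U.
S's parents: E, N.
For each child, the remaining parents (spouses of S):
  U's other parents are E, M, N, Q, R.
MB(S) = {E, M, N, Q, R, U}.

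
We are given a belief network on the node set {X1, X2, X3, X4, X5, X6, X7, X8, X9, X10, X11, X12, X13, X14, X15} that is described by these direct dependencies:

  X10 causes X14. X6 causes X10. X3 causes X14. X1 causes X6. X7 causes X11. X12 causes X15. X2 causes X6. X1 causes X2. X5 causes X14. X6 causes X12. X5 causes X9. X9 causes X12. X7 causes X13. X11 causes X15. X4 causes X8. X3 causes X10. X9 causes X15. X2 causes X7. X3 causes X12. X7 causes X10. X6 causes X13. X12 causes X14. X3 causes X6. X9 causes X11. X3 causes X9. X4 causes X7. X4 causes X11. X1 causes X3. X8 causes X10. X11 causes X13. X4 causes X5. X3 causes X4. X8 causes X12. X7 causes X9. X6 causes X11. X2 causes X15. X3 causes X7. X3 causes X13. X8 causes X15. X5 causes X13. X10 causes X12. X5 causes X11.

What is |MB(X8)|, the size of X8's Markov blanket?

The Markov blanket of a node is its parents, its children, and the other parents of its children.
Parents of X8: X4.
X8 has children X10, X12, X15.
Other parents of X8's children:
  X10: X3, X6, X7
  X12: X3, X6, X9, X10
  X15: X2, X9, X11, X12
MB(X8) = {X2, X3, X4, X6, X7, X9, X10, X11, X12, X15}, which has 10 nodes.

10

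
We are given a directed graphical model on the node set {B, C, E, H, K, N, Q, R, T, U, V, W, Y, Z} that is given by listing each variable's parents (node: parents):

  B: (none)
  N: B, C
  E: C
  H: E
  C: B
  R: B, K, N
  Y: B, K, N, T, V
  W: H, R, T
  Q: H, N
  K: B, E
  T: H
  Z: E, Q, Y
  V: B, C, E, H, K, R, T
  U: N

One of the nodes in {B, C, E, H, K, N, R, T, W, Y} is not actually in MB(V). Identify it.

W

V has parents B, C, E, H, K, R, T.
V's children: Y.
Parents of each child, excluding V:
  Y: B, K, N, T
MB(V) = {B, C, E, H, K, N, R, T, Y}.
W is neither a parent, child, nor co-parent of V, so it does not belong.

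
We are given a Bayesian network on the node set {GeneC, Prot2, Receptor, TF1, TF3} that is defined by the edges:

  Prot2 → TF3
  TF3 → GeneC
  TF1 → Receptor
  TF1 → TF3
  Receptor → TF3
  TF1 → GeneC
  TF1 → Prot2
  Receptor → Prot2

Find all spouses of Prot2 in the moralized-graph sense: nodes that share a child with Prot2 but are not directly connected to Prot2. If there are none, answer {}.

{}

Children of Prot2: TF3.
  TF3: Receptor, TF1
Excluding nodes already adjacent to Prot2 (Receptor, TF1, TF3), the co-parent-only contribution is {}.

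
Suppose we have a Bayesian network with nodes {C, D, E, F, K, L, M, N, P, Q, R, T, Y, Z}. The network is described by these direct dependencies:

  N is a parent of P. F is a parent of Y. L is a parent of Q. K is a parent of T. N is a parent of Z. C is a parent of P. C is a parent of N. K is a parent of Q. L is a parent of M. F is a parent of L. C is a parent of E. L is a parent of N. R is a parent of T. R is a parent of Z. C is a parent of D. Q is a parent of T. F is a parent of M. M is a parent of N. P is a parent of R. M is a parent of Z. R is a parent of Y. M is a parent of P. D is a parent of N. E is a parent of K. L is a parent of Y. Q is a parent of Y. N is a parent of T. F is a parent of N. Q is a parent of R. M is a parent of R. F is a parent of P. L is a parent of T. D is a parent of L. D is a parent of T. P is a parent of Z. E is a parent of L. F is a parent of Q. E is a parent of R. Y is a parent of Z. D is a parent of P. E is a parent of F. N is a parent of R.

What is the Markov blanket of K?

{D, E, F, L, N, Q, R, T}

By definition, MB(K) is built from K's parents, K's children, and the co-parents of K.
Parents of K: E.
K's children: Q, T.
Other parents of K's children:
  parents(Q) \ {K} = {F, L}.
  parents(T) \ {K} = {D, L, N, Q, R}.
So the Markov blanket of K is {D, E, F, L, N, Q, R, T}.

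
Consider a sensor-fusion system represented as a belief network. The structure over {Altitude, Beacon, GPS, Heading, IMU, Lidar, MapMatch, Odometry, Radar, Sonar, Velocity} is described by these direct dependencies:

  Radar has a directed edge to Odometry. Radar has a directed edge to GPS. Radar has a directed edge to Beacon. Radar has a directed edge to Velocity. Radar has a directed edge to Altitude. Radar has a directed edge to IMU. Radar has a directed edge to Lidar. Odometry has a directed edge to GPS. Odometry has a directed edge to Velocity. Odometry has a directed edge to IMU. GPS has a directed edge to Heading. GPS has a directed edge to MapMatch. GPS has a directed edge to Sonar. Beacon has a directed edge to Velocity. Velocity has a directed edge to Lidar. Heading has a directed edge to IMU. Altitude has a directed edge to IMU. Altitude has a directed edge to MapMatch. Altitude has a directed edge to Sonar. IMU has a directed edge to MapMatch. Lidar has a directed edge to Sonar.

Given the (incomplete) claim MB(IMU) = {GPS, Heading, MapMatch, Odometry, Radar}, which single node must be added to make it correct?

Recall MB(v) = parents ∪ children ∪ spouses, where spouses are the other parents of v's children.
IMU's parents: Altitude, Heading, Odometry, Radar.
Ch(IMU) = {MapMatch}.
Other parents of IMU's children:
  MapMatch's other parents are Altitude, GPS.
MB(IMU) = {Altitude, GPS, Heading, MapMatch, Odometry, Radar}.
Comparing with the claimed set, Altitude is missing.

Altitude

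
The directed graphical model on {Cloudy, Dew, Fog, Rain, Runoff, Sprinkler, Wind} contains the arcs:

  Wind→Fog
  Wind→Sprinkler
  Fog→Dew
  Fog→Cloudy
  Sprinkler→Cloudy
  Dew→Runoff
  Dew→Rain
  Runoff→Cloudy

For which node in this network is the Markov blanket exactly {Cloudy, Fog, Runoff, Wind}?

The target node must have every member of {Cloudy, Fog, Runoff, Wind} as a parent, child, or co-parent, and no others.
Parents of Sprinkler: Wind; children: Cloudy; co-parents: Fog, Runoff.
These exactly cover the given set, so the node is Sprinkler.

Sprinkler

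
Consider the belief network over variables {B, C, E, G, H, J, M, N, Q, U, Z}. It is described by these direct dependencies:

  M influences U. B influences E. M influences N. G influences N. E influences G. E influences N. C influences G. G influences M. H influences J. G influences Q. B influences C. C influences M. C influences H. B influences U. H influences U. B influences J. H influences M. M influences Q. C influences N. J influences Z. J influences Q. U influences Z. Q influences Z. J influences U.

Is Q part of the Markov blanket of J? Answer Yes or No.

Q is a child of J.
So Q ∈ MB(J).

Yes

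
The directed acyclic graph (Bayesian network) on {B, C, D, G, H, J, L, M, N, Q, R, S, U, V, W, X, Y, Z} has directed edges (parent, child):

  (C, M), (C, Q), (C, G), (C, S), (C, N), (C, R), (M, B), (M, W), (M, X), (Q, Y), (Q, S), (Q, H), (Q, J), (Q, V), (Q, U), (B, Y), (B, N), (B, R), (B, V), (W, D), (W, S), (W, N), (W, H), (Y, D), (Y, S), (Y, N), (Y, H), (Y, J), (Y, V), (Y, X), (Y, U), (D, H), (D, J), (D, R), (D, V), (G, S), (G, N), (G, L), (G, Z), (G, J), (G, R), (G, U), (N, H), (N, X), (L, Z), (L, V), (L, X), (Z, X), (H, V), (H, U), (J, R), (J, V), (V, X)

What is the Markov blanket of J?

{B, C, D, G, H, L, Q, R, V, Y}

A node's Markov blanket = Pa ∪ Ch ∪ (parents of Ch other than the node itself).
Pa(J) = {D, G, Q, Y}.
Ch(J) = {R, V}.
Other parents of J's children:
  R: B, C, D, G
  V: B, D, H, L, Q, Y
Union: {D, G, Q, Y} ∪ {R, V} ∪ {B, C, D, G, H, L, Q, Y} = {B, C, D, G, H, L, Q, R, V, Y}.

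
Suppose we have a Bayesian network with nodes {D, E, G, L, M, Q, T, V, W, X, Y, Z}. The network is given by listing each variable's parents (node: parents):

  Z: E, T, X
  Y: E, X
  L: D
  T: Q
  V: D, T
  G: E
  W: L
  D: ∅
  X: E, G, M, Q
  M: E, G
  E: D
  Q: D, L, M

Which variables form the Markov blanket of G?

The Markov blanket of a node is its parents, its children, and the other parents of its children.
G has children M, X.
Pa(G) = {E}.
Other parents of G's children:
  M: E
  X: E, M, Q
Union: {E} ∪ {M, X} ∪ {E, M, Q} = {E, M, Q, X}.

{E, M, Q, X}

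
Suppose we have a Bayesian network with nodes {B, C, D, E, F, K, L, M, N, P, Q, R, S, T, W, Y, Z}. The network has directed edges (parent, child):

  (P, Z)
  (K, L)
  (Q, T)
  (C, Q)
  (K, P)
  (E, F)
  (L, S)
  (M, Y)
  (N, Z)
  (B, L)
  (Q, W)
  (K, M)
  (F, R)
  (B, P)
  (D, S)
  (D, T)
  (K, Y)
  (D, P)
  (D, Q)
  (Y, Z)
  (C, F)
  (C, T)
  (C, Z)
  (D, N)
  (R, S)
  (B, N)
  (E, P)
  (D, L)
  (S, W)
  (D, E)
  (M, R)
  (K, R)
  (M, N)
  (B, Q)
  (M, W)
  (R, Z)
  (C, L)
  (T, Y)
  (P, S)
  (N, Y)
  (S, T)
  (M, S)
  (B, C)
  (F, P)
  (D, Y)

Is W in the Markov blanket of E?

E has parent D.
E has children F, P.
Co-parents of E (other parents of its children):
  parents(F) \ {E} = {C}.
  P also has parents B, D, F, K.
MB(E) = {B, C, D, F, K, P}; W is not in this set.

No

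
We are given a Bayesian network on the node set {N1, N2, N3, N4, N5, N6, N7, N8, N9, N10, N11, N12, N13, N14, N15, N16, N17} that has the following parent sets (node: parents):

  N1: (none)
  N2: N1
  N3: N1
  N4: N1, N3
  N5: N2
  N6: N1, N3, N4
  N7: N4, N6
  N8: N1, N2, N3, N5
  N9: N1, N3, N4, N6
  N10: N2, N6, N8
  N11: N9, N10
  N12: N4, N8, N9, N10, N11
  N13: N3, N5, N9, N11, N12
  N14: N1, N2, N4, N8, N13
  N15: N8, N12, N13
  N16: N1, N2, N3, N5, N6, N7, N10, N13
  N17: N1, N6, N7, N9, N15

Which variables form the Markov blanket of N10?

{N1, N2, N3, N4, N5, N6, N7, N8, N9, N11, N12, N13, N16}

By definition, MB(N10) is built from N10's parents, N10's children, and the co-parents of N10.
Parents of N10: N2, N6, N8.
N10's children: N11, N12, N16.
Co-parents of N10 (other parents of its children):
  N11: N9
  N12: N4, N8, N9, N11
  N16: N1, N2, N3, N5, N6, N7, N13
So the Markov blanket of N10 is {N1, N2, N3, N4, N5, N6, N7, N8, N9, N11, N12, N13, N16}.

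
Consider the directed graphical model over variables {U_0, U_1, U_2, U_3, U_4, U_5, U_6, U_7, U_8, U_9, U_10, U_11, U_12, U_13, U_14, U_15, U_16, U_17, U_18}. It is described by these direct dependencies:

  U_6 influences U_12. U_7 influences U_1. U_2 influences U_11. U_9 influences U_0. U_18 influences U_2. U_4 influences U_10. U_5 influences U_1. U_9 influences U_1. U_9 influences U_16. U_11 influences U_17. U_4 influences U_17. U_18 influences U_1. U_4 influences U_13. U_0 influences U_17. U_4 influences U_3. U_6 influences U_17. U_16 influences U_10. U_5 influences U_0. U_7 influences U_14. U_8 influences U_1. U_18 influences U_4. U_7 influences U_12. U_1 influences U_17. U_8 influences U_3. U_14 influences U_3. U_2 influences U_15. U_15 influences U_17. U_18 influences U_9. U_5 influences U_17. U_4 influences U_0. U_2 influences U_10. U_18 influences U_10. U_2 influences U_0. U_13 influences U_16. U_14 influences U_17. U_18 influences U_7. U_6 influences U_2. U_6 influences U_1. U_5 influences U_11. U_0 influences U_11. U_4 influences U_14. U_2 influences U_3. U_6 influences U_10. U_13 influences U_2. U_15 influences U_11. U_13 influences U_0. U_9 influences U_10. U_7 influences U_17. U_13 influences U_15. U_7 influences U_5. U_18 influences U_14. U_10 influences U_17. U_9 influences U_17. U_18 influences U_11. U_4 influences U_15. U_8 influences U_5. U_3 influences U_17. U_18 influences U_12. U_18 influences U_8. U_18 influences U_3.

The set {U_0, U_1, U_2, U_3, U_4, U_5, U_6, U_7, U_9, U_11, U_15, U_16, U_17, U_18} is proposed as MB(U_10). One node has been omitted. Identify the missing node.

U_14

Pa(U_10) = {U_2, U_4, U_6, U_9, U_16, U_18}.
U_10 has child U_17.
Other parents of U_10's children:
  U_17's other parents are U_0, U_1, U_3, U_4, U_5, U_6, U_7, U_9, U_11, U_14, U_15.
MB(U_10) = {U_0, U_1, U_2, U_3, U_4, U_5, U_6, U_7, U_9, U_11, U_14, U_15, U_16, U_17, U_18}.
Comparing with the claimed set, U_14 is missing.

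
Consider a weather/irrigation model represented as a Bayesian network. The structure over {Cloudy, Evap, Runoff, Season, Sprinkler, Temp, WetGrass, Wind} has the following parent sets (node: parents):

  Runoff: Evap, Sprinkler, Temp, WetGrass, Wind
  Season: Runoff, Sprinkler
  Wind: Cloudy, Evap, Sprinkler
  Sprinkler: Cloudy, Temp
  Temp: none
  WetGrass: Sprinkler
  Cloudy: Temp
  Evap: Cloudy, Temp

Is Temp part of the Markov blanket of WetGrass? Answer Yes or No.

Temp is a co-parent of WetGrass: both are parents of Runoff.
So Temp ∈ MB(WetGrass).

Yes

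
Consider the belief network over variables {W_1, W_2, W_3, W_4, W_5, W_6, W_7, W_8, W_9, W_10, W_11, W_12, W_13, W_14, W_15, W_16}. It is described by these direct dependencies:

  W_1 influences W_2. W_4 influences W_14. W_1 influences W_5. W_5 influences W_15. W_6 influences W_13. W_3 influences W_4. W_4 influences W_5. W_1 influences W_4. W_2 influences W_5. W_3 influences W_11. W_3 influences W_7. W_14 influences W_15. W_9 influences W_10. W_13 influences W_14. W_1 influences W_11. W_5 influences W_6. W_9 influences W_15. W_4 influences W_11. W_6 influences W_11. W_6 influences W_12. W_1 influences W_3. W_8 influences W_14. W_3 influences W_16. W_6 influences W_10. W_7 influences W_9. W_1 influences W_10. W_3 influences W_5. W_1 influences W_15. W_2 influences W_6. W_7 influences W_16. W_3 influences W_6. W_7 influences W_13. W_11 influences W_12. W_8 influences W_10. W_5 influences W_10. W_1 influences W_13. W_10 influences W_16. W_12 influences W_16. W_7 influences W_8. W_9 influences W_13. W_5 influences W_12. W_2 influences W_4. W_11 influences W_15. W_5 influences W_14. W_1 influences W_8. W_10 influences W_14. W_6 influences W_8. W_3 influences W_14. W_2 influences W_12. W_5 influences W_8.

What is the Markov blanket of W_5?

{W_1, W_2, W_3, W_4, W_6, W_7, W_8, W_9, W_10, W_11, W_12, W_13, W_14, W_15}

The Markov blanket of a node is its parents, its children, and the other parents of its children.
W_5's parents: W_1, W_2, W_3, W_4.
Children of W_5: W_6, W_8, W_10, W_12, W_14, W_15.
Co-parents of W_5 (other parents of its children):
  W_6 also has parents W_2, W_3.
  W_8's other parents are W_1, W_6, W_7.
  W_10's other parents are W_1, W_6, W_8, W_9.
  parents(W_12) \ {W_5} = {W_2, W_6, W_11}.
  W_14's other parents are W_3, W_4, W_8, W_10, W_13.
  W_15 also has parents W_1, W_9, W_11, W_14.
So the Markov blanket of W_5 is {W_1, W_2, W_3, W_4, W_6, W_7, W_8, W_9, W_10, W_11, W_12, W_13, W_14, W_15}.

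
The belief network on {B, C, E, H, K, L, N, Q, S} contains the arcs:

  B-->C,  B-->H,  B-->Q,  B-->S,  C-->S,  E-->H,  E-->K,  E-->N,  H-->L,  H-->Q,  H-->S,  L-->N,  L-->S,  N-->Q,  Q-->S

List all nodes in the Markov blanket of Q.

By definition, MB(Q) is built from Q's parents, Q's children, and the co-parents of Q.
Q has parents B, H, N.
Q has child S.
For each child, the remaining parents (spouses of Q):
  S's other parents are B, C, H, L.
MB(Q) = {B, C, H, L, N, S}.

{B, C, H, L, N, S}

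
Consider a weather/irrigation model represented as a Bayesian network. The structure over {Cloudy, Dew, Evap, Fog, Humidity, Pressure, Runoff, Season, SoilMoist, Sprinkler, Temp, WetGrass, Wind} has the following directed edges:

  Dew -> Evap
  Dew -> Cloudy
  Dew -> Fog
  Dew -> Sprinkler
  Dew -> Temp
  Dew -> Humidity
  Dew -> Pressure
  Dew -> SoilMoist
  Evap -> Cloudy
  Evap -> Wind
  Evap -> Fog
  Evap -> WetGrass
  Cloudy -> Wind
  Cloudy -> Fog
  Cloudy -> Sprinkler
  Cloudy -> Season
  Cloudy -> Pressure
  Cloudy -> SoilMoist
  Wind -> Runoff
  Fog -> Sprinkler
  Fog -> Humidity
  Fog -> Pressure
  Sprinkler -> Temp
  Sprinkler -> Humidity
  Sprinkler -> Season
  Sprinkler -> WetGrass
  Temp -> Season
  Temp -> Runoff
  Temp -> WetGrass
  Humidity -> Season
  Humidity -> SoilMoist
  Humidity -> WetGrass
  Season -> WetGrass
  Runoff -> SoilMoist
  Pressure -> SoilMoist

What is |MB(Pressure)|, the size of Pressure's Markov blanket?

6

The Markov blanket of a node is its parents, its children, and the other parents of its children.
Pa(Pressure) = {Cloudy, Dew, Fog}.
Pressure has child SoilMoist.
Co-parents of Pressure (other parents of its children):
  SoilMoist: Cloudy, Dew, Humidity, Runoff
MB(Pressure) = {Cloudy, Dew, Fog, Humidity, Runoff, SoilMoist}, which has 6 nodes.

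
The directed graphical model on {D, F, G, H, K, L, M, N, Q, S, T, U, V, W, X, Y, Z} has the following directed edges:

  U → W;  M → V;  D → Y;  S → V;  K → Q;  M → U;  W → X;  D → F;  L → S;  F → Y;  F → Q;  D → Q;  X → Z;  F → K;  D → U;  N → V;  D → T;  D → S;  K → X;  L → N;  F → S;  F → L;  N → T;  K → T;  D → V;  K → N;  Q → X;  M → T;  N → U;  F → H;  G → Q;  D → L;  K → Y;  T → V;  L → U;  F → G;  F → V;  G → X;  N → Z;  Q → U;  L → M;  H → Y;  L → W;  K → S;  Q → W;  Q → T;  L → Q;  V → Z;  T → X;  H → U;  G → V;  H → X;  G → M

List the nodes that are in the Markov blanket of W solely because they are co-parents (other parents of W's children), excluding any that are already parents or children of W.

{G, H, K, T}

Children of W: X.
  X also has parents G, H, K, Q, T.
Excluding nodes already adjacent to W (L, Q, U, X), the co-parent-only contribution is {G, H, K, T}.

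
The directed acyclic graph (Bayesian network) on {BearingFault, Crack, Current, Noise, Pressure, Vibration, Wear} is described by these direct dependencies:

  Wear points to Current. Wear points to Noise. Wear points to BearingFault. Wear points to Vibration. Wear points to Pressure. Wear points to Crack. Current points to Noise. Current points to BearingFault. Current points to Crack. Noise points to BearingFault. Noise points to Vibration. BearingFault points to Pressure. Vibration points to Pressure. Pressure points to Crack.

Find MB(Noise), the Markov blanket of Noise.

By definition, MB(Noise) is built from Noise's parents, Noise's children, and the co-parents of Noise.
Pa(Noise) = {Current, Wear}.
Noise has children BearingFault, Vibration.
Other parents of Noise's children:
  BearingFault's other parents are Current, Wear.
  Vibration also has parent Wear.
Union: {Current, Wear} ∪ {BearingFault, Vibration} ∪ {Current, Wear} = {BearingFault, Current, Vibration, Wear}.

{BearingFault, Current, Vibration, Wear}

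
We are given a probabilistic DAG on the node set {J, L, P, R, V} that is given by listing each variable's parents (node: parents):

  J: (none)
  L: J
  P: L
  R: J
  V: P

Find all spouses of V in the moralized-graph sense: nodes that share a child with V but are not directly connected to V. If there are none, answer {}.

{}

V has no children, so it has no co-parents. The set is empty.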